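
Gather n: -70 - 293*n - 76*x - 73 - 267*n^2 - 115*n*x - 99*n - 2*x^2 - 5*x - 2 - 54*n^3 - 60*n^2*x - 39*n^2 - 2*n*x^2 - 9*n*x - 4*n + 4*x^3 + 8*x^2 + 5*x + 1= -54*n^3 + n^2*(-60*x - 306) + n*(-2*x^2 - 124*x - 396) + 4*x^3 + 6*x^2 - 76*x - 144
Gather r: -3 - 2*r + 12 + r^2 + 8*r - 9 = r^2 + 6*r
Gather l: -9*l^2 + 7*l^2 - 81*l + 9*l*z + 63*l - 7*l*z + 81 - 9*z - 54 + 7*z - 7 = -2*l^2 + l*(2*z - 18) - 2*z + 20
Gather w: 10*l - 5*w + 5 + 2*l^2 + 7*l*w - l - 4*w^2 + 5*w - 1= 2*l^2 + 7*l*w + 9*l - 4*w^2 + 4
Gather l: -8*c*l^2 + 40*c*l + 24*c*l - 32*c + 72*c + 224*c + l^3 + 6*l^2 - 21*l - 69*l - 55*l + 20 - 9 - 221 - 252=264*c + l^3 + l^2*(6 - 8*c) + l*(64*c - 145) - 462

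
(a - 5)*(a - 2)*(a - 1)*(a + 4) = a^4 - 4*a^3 - 15*a^2 + 58*a - 40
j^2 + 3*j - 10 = (j - 2)*(j + 5)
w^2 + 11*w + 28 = (w + 4)*(w + 7)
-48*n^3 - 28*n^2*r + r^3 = (-6*n + r)*(2*n + r)*(4*n + r)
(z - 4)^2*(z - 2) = z^3 - 10*z^2 + 32*z - 32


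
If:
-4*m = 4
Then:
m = -1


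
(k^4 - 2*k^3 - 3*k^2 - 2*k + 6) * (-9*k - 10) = -9*k^5 + 8*k^4 + 47*k^3 + 48*k^2 - 34*k - 60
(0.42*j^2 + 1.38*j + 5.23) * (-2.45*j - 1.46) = -1.029*j^3 - 3.9942*j^2 - 14.8283*j - 7.6358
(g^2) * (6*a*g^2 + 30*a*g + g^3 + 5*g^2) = 6*a*g^4 + 30*a*g^3 + g^5 + 5*g^4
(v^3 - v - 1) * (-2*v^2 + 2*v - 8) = -2*v^5 + 2*v^4 - 6*v^3 + 6*v + 8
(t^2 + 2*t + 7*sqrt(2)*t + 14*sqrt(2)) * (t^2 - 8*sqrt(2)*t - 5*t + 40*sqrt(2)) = t^4 - 3*t^3 - sqrt(2)*t^3 - 122*t^2 + 3*sqrt(2)*t^2 + 10*sqrt(2)*t + 336*t + 1120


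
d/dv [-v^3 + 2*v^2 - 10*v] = -3*v^2 + 4*v - 10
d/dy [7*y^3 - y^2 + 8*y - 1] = 21*y^2 - 2*y + 8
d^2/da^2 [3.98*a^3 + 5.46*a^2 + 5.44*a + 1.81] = 23.88*a + 10.92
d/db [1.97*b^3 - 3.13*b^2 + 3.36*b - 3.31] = 5.91*b^2 - 6.26*b + 3.36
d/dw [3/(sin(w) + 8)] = -3*cos(w)/(sin(w) + 8)^2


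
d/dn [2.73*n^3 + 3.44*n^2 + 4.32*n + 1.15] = 8.19*n^2 + 6.88*n + 4.32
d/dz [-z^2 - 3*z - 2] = -2*z - 3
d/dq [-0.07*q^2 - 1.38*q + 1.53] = -0.14*q - 1.38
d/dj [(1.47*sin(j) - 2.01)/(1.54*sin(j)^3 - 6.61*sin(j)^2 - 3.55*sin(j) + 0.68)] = (-4.5276*sin(j)^3 + 19.0029*sin(j)^2 - 26.5722*sin(j) - 6.1359)*cos(j)/(2.3716*sin(j)^6 - 20.3588*sin(j)^5 + 32.7581*sin(j)^4 + 49.0254*sin(j)^3 + 3.6129*sin(j)^2 - 4.828*sin(j) + 0.4624)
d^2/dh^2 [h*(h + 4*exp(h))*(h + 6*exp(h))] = 10*h^2*exp(h) + 96*h*exp(2*h) + 40*h*exp(h) + 6*h + 96*exp(2*h) + 20*exp(h)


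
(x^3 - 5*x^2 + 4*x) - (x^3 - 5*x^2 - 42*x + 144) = 46*x - 144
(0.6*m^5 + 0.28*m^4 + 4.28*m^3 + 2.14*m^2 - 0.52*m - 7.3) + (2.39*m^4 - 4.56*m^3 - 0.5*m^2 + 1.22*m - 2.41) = 0.6*m^5 + 2.67*m^4 - 0.279999999999999*m^3 + 1.64*m^2 + 0.7*m - 9.71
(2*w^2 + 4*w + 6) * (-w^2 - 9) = -2*w^4 - 4*w^3 - 24*w^2 - 36*w - 54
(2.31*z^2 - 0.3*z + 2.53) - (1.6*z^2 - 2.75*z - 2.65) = 0.71*z^2 + 2.45*z + 5.18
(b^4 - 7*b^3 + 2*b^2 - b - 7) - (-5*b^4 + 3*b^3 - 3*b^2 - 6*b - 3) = 6*b^4 - 10*b^3 + 5*b^2 + 5*b - 4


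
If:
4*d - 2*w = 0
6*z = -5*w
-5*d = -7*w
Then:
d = 0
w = 0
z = 0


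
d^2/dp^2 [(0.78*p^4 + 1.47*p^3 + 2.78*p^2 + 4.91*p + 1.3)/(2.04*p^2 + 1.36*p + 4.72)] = (6.49209599999999*p^6 + 12.984192*p^5 + 53.7189119999999*p^4 + 82.682016*p^3 + 136.995264*p^2 - 65.52864*p + 40.60544)/(8.489664*p^6 + 16.979328*p^5 + 70.247808*p^4 + 81.086464*p^3 + 162.534144*p^2 + 90.895872*p + 105.154048)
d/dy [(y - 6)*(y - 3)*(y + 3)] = 3*y^2 - 12*y - 9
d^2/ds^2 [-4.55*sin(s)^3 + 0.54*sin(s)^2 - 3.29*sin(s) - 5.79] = 6.7025*sin(s) - 10.2375*sin(3*s) + 1.08*cos(2*s)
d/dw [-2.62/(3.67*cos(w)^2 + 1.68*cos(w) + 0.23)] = -(19.2308*cos(w) + 4.4016)*sin(w)/(3.67*cos(w)^2 + 1.68*cos(w) + 0.23)^2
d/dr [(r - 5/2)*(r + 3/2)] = 2*r - 1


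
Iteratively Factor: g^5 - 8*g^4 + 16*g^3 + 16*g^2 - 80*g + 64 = (g - 2)*(g^4 - 6*g^3 + 4*g^2 + 24*g - 32) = (g - 4)*(g - 2)*(g^3 - 2*g^2 - 4*g + 8) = (g - 4)*(g - 2)^2*(g^2 - 4) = (g - 4)*(g - 2)^3*(g + 2)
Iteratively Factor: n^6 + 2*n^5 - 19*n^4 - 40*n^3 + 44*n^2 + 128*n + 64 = (n + 4)*(n^5 - 2*n^4 - 11*n^3 + 4*n^2 + 28*n + 16) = (n + 1)*(n + 4)*(n^4 - 3*n^3 - 8*n^2 + 12*n + 16) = (n - 2)*(n + 1)*(n + 4)*(n^3 - n^2 - 10*n - 8) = (n - 2)*(n + 1)*(n + 2)*(n + 4)*(n^2 - 3*n - 4) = (n - 2)*(n + 1)^2*(n + 2)*(n + 4)*(n - 4)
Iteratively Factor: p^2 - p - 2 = (p + 1)*(p - 2)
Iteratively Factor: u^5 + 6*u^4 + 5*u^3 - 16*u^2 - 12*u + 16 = (u - 1)*(u^4 + 7*u^3 + 12*u^2 - 4*u - 16) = (u - 1)*(u + 2)*(u^3 + 5*u^2 + 2*u - 8) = (u - 1)^2*(u + 2)*(u^2 + 6*u + 8) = (u - 1)^2*(u + 2)*(u + 4)*(u + 2)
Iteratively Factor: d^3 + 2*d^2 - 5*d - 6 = (d + 3)*(d^2 - d - 2) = (d + 1)*(d + 3)*(d - 2)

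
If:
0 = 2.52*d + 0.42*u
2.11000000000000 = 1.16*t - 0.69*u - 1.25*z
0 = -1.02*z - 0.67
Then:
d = -0.166666666666667*u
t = 0.594827586206897*u + 1.11113928329953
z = -0.66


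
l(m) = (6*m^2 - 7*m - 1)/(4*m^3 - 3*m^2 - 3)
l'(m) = (12*m - 7)/(4*m^3 - 3*m^2 - 3) + (-12*m^2 + 6*m)*(6*m^2 - 7*m - 1)/(4*m^3 - 3*m^2 - 3)^2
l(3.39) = 0.37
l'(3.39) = -0.09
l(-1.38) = -1.04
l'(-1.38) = -0.47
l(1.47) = 0.52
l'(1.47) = 0.54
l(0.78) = 0.96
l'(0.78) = 0.05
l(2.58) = 0.46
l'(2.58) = -0.12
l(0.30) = 0.81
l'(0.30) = 0.89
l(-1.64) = -0.93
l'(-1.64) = -0.43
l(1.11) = 1.12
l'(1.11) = 2.29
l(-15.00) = -0.10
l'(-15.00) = -0.00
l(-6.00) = -0.26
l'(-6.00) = -0.05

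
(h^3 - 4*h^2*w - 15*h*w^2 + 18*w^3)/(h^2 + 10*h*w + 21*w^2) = (h^2 - 7*h*w + 6*w^2)/(h + 7*w)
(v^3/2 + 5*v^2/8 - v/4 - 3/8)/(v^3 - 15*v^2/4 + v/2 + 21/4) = (4*v^2 + v - 3)/(2*(4*v^2 - 19*v + 21))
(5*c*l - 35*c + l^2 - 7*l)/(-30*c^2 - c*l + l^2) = (7 - l)/(6*c - l)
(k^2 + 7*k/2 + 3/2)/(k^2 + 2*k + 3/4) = 2*(k + 3)/(2*k + 3)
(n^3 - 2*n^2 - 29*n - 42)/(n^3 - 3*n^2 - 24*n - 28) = (n + 3)/(n + 2)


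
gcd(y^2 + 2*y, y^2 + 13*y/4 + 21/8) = 1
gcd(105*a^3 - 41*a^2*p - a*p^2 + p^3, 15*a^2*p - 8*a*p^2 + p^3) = 15*a^2 - 8*a*p + p^2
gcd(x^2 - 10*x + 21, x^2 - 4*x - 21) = x - 7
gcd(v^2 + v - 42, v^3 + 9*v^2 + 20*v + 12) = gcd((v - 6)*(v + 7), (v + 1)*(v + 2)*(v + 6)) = 1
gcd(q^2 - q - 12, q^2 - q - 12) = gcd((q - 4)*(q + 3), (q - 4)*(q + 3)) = q^2 - q - 12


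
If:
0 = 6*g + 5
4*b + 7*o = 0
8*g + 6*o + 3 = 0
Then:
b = -77/72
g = -5/6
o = 11/18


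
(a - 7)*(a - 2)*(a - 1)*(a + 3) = a^4 - 7*a^3 - 7*a^2 + 55*a - 42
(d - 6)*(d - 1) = d^2 - 7*d + 6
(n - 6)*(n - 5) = n^2 - 11*n + 30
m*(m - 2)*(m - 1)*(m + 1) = m^4 - 2*m^3 - m^2 + 2*m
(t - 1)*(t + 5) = t^2 + 4*t - 5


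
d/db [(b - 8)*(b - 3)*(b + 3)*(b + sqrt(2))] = 4*b^3 - 24*b^2 + 3*sqrt(2)*b^2 - 16*sqrt(2)*b - 18*b - 9*sqrt(2) + 72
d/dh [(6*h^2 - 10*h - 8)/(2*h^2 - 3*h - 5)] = 2*(h^2 - 14*h + 13)/(4*h^4 - 12*h^3 - 11*h^2 + 30*h + 25)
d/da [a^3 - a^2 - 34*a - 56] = 3*a^2 - 2*a - 34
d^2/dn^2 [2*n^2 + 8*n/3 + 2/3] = 4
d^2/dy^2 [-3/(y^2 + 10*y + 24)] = 6*(y^2 + 10*y - 4*(y + 5)^2 + 24)/(y^2 + 10*y + 24)^3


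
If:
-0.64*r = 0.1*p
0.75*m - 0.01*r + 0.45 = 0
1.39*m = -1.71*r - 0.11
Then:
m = -0.59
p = -2.68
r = 0.42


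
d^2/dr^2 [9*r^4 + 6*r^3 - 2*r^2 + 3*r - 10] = 108*r^2 + 36*r - 4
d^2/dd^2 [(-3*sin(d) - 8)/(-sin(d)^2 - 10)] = (-27*sin(d)^5 - 32*sin(d)^4 + 368*sin(d)^2 - 651*sin(d)/2 - 54*sin(3*d) + 3*sin(5*d)/2 - 160)/(sin(d)^2 + 10)^3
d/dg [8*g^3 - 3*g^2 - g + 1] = 24*g^2 - 6*g - 1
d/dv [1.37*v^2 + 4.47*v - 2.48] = 2.74*v + 4.47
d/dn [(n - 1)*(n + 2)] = 2*n + 1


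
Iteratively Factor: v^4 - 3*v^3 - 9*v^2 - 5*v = (v + 1)*(v^3 - 4*v^2 - 5*v) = (v + 1)^2*(v^2 - 5*v) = (v - 5)*(v + 1)^2*(v)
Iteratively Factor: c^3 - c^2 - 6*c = (c)*(c^2 - c - 6) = c*(c + 2)*(c - 3)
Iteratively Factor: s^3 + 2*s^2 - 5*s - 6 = (s + 1)*(s^2 + s - 6) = (s - 2)*(s + 1)*(s + 3)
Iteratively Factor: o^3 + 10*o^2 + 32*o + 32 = (o + 4)*(o^2 + 6*o + 8) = (o + 4)^2*(o + 2)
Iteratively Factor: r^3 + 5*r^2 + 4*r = (r + 1)*(r^2 + 4*r) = (r + 1)*(r + 4)*(r)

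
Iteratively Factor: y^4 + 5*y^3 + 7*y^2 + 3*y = (y)*(y^3 + 5*y^2 + 7*y + 3) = y*(y + 3)*(y^2 + 2*y + 1) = y*(y + 1)*(y + 3)*(y + 1)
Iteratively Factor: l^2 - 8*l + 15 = (l - 5)*(l - 3)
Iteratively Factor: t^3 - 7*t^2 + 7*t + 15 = (t - 5)*(t^2 - 2*t - 3) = (t - 5)*(t + 1)*(t - 3)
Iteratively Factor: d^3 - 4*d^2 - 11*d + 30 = (d + 3)*(d^2 - 7*d + 10) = (d - 2)*(d + 3)*(d - 5)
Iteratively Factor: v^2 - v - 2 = (v - 2)*(v + 1)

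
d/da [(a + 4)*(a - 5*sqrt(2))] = 2*a - 5*sqrt(2) + 4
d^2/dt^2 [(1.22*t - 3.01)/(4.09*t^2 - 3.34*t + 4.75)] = ((32.7714 - 29.9388*t)*(4.09*t^2 - 3.34*t + 4.75) + (1.22*t - 3.01)*(8.18*t - 3.34)*(16.36*t - 6.68))/(4.09*t^2 - 3.34*t + 4.75)^3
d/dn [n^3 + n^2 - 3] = n*(3*n + 2)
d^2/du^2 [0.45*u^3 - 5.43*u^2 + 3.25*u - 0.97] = 2.7*u - 10.86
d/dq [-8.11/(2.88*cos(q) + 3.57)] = -23.3568*sin(q)/(2.88*cos(q) + 3.57)^2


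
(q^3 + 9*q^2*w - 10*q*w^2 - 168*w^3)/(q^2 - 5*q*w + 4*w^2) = (q^2 + 13*q*w + 42*w^2)/(q - w)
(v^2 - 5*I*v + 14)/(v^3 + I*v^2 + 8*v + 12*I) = (v - 7*I)/(v^2 - I*v + 6)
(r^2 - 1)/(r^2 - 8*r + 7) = (r + 1)/(r - 7)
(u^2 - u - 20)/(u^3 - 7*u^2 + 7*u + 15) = (u + 4)/(u^2 - 2*u - 3)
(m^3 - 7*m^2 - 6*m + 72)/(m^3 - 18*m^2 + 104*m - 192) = (m + 3)/(m - 8)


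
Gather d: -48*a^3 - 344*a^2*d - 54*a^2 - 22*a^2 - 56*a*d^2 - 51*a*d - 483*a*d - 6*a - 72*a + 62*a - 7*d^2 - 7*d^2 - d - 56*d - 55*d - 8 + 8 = -48*a^3 - 76*a^2 - 16*a + d^2*(-56*a - 14) + d*(-344*a^2 - 534*a - 112)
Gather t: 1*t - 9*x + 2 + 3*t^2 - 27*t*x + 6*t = 3*t^2 + t*(7 - 27*x) - 9*x + 2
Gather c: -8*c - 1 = -8*c - 1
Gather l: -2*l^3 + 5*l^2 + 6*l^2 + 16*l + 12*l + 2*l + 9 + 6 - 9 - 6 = -2*l^3 + 11*l^2 + 30*l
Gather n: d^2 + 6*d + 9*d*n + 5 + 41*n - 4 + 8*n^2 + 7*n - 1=d^2 + 6*d + 8*n^2 + n*(9*d + 48)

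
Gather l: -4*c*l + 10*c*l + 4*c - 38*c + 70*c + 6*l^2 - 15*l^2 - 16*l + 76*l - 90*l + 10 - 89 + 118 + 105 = 36*c - 9*l^2 + l*(6*c - 30) + 144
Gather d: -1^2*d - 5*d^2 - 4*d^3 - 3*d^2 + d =-4*d^3 - 8*d^2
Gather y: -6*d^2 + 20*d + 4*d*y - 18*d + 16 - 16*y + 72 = -6*d^2 + 2*d + y*(4*d - 16) + 88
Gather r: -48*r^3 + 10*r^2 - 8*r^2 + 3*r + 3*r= -48*r^3 + 2*r^2 + 6*r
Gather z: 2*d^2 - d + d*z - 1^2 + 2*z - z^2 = 2*d^2 - d - z^2 + z*(d + 2) - 1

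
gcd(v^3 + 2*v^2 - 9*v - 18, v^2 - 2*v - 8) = v + 2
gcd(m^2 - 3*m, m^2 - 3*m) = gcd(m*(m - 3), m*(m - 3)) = m^2 - 3*m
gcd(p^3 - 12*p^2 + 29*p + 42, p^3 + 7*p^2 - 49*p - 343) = p - 7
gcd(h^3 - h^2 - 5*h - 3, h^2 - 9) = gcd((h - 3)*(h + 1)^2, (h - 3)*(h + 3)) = h - 3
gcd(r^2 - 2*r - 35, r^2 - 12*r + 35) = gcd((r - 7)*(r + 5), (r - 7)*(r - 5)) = r - 7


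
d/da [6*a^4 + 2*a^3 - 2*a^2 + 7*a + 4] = 24*a^3 + 6*a^2 - 4*a + 7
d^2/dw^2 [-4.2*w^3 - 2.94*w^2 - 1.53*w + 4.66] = -25.2*w - 5.88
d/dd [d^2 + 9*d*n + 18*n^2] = 2*d + 9*n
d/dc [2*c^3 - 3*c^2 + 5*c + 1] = 6*c^2 - 6*c + 5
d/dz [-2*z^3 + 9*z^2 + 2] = 6*z*(3 - z)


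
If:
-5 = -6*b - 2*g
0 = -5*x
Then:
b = 5/6 - g/3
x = 0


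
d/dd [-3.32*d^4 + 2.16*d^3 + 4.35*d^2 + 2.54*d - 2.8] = -13.28*d^3 + 6.48*d^2 + 8.7*d + 2.54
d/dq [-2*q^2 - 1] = -4*q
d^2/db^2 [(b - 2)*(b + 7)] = 2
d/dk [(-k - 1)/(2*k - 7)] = 9/(2*k - 7)^2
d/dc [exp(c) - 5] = exp(c)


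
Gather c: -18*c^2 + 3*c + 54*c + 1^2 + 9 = -18*c^2 + 57*c + 10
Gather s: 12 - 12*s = 12 - 12*s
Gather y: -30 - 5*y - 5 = -5*y - 35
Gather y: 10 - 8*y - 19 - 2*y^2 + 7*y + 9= -2*y^2 - y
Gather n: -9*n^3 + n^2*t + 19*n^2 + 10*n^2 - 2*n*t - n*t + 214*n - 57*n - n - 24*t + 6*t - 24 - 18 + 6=-9*n^3 + n^2*(t + 29) + n*(156 - 3*t) - 18*t - 36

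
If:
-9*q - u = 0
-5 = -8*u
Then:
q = -5/72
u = 5/8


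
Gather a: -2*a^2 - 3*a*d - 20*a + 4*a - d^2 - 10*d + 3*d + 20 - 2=-2*a^2 + a*(-3*d - 16) - d^2 - 7*d + 18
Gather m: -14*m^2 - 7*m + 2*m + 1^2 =-14*m^2 - 5*m + 1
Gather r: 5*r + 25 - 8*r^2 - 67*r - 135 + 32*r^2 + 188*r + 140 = 24*r^2 + 126*r + 30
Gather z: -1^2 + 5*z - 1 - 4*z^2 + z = -4*z^2 + 6*z - 2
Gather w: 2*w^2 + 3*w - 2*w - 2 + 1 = 2*w^2 + w - 1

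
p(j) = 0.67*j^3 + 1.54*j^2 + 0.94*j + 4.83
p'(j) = 2.01*j^2 + 3.08*j + 0.94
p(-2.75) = -0.04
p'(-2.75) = 7.67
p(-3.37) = -6.49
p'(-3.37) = 13.39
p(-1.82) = 4.18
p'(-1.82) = 1.99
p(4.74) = 115.24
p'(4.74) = 60.70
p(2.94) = 37.93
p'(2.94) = 27.37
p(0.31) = 5.29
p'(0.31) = 2.09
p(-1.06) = 4.77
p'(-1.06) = -0.07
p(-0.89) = 4.74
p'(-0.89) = -0.21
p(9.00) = 626.46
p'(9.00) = 191.47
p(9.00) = 626.46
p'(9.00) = 191.47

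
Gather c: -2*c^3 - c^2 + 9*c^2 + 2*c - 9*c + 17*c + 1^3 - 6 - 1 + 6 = -2*c^3 + 8*c^2 + 10*c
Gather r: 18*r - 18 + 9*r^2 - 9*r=9*r^2 + 9*r - 18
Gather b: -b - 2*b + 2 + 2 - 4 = -3*b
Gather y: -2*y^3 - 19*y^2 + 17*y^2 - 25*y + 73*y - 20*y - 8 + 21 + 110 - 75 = -2*y^3 - 2*y^2 + 28*y + 48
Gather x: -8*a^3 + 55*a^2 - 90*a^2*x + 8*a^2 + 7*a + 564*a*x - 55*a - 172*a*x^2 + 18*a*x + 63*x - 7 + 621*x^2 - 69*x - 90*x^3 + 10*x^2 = -8*a^3 + 63*a^2 - 48*a - 90*x^3 + x^2*(631 - 172*a) + x*(-90*a^2 + 582*a - 6) - 7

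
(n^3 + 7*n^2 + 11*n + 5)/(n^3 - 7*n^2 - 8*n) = (n^2 + 6*n + 5)/(n*(n - 8))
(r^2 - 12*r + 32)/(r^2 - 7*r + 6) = (r^2 - 12*r + 32)/(r^2 - 7*r + 6)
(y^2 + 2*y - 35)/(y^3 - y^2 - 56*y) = (y - 5)/(y*(y - 8))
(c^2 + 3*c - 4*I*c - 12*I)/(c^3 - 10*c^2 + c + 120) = (c - 4*I)/(c^2 - 13*c + 40)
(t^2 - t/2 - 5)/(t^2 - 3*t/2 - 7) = (2*t - 5)/(2*t - 7)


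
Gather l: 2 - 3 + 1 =0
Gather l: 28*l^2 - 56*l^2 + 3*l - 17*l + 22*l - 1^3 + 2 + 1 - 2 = -28*l^2 + 8*l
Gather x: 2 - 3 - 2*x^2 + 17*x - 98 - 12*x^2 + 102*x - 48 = -14*x^2 + 119*x - 147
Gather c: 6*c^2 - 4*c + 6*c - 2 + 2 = 6*c^2 + 2*c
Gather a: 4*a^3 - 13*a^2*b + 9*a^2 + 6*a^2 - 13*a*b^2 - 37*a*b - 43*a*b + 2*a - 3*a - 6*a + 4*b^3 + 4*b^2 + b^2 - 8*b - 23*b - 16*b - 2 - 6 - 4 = 4*a^3 + a^2*(15 - 13*b) + a*(-13*b^2 - 80*b - 7) + 4*b^3 + 5*b^2 - 47*b - 12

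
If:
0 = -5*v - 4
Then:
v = -4/5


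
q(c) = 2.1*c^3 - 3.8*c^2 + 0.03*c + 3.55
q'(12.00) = 816.03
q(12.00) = 3085.51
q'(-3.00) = 79.53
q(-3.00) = -87.44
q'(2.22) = 14.21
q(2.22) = 7.86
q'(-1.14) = 16.88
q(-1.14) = -4.53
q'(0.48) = -2.17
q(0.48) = 2.92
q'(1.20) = -0.02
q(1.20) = 1.74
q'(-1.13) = 16.66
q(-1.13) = -4.37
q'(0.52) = -2.22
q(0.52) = 2.83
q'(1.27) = 0.54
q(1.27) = 1.76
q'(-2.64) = 64.00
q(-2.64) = -61.65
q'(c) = 6.3*c^2 - 7.6*c + 0.03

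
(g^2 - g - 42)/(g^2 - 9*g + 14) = (g + 6)/(g - 2)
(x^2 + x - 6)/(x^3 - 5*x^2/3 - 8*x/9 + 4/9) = 9*(x + 3)/(9*x^2 + 3*x - 2)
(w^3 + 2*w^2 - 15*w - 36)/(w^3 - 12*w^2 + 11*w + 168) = (w^2 - w - 12)/(w^2 - 15*w + 56)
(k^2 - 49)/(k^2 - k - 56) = (k - 7)/(k - 8)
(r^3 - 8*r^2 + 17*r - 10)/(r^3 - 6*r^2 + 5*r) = (r - 2)/r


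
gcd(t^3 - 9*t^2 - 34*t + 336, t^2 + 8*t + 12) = t + 6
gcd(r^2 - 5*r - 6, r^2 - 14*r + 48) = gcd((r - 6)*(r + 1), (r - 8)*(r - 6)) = r - 6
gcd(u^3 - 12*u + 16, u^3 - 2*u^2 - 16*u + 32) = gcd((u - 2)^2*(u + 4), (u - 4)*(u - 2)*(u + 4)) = u^2 + 2*u - 8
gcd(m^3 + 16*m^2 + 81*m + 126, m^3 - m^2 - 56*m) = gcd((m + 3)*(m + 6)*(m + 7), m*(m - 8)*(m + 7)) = m + 7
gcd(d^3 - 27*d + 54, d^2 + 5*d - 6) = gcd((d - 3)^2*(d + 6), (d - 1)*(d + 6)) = d + 6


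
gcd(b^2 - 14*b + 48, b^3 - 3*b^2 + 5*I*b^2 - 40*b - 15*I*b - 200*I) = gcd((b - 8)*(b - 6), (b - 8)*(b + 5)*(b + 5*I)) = b - 8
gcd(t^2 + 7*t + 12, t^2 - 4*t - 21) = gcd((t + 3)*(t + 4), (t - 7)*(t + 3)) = t + 3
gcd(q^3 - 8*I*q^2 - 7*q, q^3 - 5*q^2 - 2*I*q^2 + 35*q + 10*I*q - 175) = q - 7*I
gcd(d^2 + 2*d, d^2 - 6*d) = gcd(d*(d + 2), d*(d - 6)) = d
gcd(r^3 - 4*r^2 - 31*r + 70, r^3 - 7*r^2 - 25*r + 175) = r^2 - 2*r - 35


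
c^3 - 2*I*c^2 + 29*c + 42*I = (c - 7*I)*(c + 2*I)*(c + 3*I)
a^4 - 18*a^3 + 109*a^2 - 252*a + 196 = (a - 7)^2*(a - 2)^2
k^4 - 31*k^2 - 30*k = k*(k - 6)*(k + 1)*(k + 5)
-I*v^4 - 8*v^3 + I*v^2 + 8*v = v*(v + 1)*(v - 8*I)*(-I*v + I)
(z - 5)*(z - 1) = z^2 - 6*z + 5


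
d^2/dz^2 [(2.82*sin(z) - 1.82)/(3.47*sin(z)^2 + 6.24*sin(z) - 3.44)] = (-33.9553379999999*sin(z)^5 + 148.718648*sin(z)^4 - 15.8356920000001*sin(z)^3 - 34.2532840000001*sin(z)^2 - 28.78128*sin(z) - 64.1168319999999)/(3.47*sin(z)^2 + 6.24*sin(z) - 3.44)^3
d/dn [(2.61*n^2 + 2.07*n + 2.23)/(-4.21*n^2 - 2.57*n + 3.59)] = (2.007*n^2 + 37.5164*n + 13.1624)/(17.7241*n^4 + 21.6394*n^3 - 23.6229*n^2 - 18.4526*n + 12.8881)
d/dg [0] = 0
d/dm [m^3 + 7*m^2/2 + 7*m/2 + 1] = 3*m^2 + 7*m + 7/2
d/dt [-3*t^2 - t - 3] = -6*t - 1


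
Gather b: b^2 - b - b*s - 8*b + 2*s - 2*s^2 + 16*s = b^2 + b*(-s - 9) - 2*s^2 + 18*s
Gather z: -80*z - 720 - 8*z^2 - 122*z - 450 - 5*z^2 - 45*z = -13*z^2 - 247*z - 1170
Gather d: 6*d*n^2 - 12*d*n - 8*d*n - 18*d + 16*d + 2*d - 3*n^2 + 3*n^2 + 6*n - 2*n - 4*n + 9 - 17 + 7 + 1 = d*(6*n^2 - 20*n)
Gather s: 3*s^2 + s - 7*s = 3*s^2 - 6*s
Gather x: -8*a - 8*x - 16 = -8*a - 8*x - 16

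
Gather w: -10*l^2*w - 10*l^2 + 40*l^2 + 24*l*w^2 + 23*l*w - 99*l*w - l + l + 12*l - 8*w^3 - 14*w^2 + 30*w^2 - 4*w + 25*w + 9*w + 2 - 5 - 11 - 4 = 30*l^2 + 12*l - 8*w^3 + w^2*(24*l + 16) + w*(-10*l^2 - 76*l + 30) - 18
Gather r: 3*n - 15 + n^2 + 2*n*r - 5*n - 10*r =n^2 - 2*n + r*(2*n - 10) - 15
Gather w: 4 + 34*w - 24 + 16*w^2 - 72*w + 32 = 16*w^2 - 38*w + 12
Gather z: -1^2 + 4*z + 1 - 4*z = 0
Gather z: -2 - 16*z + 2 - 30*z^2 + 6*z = -30*z^2 - 10*z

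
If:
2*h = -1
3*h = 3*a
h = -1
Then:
No Solution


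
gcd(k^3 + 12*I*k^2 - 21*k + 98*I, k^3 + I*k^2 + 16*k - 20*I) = k - 2*I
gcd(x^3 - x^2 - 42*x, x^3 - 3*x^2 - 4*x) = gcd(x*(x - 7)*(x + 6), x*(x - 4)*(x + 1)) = x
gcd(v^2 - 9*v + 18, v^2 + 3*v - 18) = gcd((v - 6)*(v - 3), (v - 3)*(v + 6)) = v - 3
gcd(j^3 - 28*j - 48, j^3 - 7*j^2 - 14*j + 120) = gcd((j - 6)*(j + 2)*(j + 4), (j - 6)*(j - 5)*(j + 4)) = j^2 - 2*j - 24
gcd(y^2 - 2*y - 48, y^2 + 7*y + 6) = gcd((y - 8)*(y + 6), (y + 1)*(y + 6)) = y + 6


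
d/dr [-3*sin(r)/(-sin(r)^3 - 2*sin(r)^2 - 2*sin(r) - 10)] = 6*(-sin(r)^3 - sin(r)^2 + 5)*cos(r)/(sin(r)^3 + 2*sin(r)^2 + 2*sin(r) + 10)^2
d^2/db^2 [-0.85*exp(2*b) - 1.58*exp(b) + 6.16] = (-3.4*exp(b) - 1.58)*exp(b)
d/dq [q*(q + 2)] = 2*q + 2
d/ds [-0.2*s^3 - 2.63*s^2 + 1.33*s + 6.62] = -0.6*s^2 - 5.26*s + 1.33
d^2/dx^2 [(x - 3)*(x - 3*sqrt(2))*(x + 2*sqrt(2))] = 6*x - 6 - 2*sqrt(2)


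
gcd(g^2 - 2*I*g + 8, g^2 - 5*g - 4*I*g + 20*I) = g - 4*I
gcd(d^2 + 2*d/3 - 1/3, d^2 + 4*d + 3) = d + 1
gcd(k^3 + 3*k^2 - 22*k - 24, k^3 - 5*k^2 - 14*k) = 1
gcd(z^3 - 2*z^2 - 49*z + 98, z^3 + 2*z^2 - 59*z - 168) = z + 7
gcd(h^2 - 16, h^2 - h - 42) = 1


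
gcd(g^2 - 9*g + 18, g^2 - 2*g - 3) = g - 3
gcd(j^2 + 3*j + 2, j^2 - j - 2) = j + 1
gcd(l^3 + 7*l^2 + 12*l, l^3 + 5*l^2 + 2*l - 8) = l + 4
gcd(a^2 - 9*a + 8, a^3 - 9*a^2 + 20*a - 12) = a - 1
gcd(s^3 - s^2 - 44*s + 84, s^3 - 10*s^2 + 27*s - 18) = s - 6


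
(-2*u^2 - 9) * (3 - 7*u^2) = 14*u^4 + 57*u^2 - 27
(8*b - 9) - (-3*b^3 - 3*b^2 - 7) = 3*b^3 + 3*b^2 + 8*b - 2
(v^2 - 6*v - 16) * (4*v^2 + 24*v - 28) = 4*v^4 - 236*v^2 - 216*v + 448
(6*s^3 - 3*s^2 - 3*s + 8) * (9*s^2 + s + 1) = 54*s^5 - 21*s^4 - 24*s^3 + 66*s^2 + 5*s + 8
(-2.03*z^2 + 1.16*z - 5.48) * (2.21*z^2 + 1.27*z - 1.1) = -4.4863*z^4 - 0.0145*z^3 - 8.4046*z^2 - 8.2356*z + 6.028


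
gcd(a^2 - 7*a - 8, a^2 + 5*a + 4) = a + 1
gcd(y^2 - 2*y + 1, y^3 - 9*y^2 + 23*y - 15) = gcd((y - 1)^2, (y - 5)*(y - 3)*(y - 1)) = y - 1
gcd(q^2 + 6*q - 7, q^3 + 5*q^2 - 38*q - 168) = q + 7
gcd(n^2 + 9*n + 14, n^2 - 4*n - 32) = 1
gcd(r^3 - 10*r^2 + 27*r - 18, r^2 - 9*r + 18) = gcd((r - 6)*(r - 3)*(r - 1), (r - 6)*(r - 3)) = r^2 - 9*r + 18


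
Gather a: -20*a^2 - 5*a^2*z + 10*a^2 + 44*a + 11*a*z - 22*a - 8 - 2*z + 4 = a^2*(-5*z - 10) + a*(11*z + 22) - 2*z - 4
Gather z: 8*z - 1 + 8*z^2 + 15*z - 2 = 8*z^2 + 23*z - 3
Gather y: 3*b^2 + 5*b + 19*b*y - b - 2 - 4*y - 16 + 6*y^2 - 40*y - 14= 3*b^2 + 4*b + 6*y^2 + y*(19*b - 44) - 32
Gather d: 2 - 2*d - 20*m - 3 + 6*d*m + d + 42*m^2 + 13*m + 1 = d*(6*m - 1) + 42*m^2 - 7*m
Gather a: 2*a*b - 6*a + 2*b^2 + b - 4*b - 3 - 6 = a*(2*b - 6) + 2*b^2 - 3*b - 9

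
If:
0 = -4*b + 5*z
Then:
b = 5*z/4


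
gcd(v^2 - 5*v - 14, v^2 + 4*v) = 1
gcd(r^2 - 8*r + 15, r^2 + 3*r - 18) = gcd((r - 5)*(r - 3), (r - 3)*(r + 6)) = r - 3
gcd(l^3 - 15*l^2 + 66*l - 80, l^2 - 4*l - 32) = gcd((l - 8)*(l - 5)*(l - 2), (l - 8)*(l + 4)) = l - 8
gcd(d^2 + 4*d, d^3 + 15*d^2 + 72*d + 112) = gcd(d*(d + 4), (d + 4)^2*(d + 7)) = d + 4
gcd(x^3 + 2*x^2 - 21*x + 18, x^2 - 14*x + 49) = 1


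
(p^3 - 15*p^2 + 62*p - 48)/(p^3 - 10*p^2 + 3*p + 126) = (p^2 - 9*p + 8)/(p^2 - 4*p - 21)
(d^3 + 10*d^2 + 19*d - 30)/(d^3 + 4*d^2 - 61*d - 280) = (d^2 + 5*d - 6)/(d^2 - d - 56)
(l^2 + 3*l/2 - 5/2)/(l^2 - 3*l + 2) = (l + 5/2)/(l - 2)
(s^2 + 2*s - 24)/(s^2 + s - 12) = (s^2 + 2*s - 24)/(s^2 + s - 12)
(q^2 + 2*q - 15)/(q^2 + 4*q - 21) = (q + 5)/(q + 7)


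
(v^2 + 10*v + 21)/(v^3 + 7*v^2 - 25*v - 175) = (v + 3)/(v^2 - 25)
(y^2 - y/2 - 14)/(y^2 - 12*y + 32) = (y + 7/2)/(y - 8)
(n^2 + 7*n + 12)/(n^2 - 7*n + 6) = (n^2 + 7*n + 12)/(n^2 - 7*n + 6)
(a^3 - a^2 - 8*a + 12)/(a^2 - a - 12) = (a^2 - 4*a + 4)/(a - 4)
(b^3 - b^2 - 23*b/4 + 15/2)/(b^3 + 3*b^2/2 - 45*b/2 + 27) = (b^2 + b/2 - 5)/(b^2 + 3*b - 18)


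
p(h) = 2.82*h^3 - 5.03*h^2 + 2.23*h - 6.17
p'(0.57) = -0.76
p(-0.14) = -6.59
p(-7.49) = -1489.99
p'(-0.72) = 13.86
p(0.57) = -6.01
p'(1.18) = 2.14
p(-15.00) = -10688.87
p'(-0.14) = 3.80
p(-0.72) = -11.44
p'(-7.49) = 552.19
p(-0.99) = -16.04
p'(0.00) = 2.23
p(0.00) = -6.17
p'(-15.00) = 2056.63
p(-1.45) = -28.58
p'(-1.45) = 34.60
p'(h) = 8.46*h^2 - 10.06*h + 2.23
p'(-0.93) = 18.90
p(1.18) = -5.91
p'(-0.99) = 20.48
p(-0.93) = -14.86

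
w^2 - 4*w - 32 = (w - 8)*(w + 4)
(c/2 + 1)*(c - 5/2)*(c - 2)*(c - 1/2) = c^4/2 - 3*c^3/2 - 11*c^2/8 + 6*c - 5/2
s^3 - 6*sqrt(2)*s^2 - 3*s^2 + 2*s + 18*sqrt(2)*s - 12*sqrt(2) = (s - 2)*(s - 1)*(s - 6*sqrt(2))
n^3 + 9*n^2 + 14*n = n*(n + 2)*(n + 7)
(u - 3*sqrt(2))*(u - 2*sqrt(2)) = u^2 - 5*sqrt(2)*u + 12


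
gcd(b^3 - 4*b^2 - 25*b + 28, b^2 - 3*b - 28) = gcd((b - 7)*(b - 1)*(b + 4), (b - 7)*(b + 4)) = b^2 - 3*b - 28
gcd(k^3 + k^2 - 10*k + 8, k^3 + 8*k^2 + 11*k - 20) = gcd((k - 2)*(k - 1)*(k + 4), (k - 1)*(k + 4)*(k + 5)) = k^2 + 3*k - 4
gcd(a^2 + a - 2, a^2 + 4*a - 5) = a - 1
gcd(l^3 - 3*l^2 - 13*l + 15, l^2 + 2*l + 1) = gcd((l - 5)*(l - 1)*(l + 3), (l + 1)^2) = 1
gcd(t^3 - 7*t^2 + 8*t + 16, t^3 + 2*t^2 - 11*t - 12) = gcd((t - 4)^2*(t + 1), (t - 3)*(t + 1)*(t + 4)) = t + 1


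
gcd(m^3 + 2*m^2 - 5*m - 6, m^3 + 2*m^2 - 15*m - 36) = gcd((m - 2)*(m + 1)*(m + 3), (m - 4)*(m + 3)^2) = m + 3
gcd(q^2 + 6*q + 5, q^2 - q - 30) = q + 5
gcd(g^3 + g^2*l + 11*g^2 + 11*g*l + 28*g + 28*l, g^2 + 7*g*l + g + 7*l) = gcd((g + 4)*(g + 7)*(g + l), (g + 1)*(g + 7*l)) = 1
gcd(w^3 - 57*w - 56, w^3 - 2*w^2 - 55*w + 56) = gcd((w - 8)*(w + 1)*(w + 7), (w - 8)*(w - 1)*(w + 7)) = w^2 - w - 56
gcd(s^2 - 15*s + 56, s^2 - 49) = s - 7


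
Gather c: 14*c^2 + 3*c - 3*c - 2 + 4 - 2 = 14*c^2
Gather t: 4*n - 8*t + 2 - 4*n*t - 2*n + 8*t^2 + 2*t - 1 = 2*n + 8*t^2 + t*(-4*n - 6) + 1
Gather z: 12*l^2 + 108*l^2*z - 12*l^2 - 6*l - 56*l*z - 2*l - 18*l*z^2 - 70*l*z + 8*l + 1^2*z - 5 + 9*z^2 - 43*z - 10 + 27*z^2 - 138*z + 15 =z^2*(36 - 18*l) + z*(108*l^2 - 126*l - 180)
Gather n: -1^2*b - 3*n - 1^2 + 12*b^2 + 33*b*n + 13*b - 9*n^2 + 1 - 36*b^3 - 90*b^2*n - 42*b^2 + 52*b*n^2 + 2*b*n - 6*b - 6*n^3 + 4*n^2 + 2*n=-36*b^3 - 30*b^2 + 6*b - 6*n^3 + n^2*(52*b - 5) + n*(-90*b^2 + 35*b - 1)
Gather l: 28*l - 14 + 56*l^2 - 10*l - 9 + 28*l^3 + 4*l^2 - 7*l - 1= 28*l^3 + 60*l^2 + 11*l - 24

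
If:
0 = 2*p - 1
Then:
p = 1/2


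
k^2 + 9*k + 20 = (k + 4)*(k + 5)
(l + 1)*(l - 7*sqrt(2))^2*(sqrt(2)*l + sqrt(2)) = sqrt(2)*l^4 - 28*l^3 + 2*sqrt(2)*l^3 - 56*l^2 + 99*sqrt(2)*l^2 - 28*l + 196*sqrt(2)*l + 98*sqrt(2)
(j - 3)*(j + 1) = j^2 - 2*j - 3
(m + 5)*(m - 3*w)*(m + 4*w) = m^3 + m^2*w + 5*m^2 - 12*m*w^2 + 5*m*w - 60*w^2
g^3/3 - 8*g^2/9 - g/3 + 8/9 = (g/3 + 1/3)*(g - 8/3)*(g - 1)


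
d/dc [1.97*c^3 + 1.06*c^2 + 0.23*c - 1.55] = 5.91*c^2 + 2.12*c + 0.23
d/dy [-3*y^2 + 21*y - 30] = 21 - 6*y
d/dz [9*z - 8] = 9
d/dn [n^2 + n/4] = 2*n + 1/4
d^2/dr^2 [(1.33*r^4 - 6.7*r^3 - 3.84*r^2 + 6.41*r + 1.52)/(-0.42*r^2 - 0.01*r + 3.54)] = (-0.469223999999999*r^6 - 0.0335160000000023*r^5 + 11.863866*r^4 + 18.384068*r^3 - 168.780312*r^2 + 446.549688*r + 91.268684)/(0.074088*r^6 + 0.005292*r^5 - 1.873242*r^4 - 0.089207*r^3 + 15.788754*r^2 + 0.375948*r - 44.361864)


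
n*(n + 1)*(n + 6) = n^3 + 7*n^2 + 6*n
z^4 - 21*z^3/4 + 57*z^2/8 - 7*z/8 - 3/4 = (z - 3)*(z - 2)*(z - 1/2)*(z + 1/4)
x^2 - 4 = (x - 2)*(x + 2)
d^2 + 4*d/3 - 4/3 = (d - 2/3)*(d + 2)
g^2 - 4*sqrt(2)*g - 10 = (g - 5*sqrt(2))*(g + sqrt(2))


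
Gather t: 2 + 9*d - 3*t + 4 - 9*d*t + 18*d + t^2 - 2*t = 27*d + t^2 + t*(-9*d - 5) + 6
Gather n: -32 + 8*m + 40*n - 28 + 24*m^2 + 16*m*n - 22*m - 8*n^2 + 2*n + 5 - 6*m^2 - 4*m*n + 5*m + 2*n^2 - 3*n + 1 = 18*m^2 - 9*m - 6*n^2 + n*(12*m + 39) - 54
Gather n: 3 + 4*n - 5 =4*n - 2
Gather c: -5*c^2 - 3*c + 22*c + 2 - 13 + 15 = -5*c^2 + 19*c + 4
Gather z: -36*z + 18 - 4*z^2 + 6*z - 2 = -4*z^2 - 30*z + 16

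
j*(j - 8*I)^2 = j^3 - 16*I*j^2 - 64*j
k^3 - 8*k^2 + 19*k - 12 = (k - 4)*(k - 3)*(k - 1)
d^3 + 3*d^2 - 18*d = d*(d - 3)*(d + 6)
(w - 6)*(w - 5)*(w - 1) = w^3 - 12*w^2 + 41*w - 30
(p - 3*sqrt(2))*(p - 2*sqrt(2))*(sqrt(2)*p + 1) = sqrt(2)*p^3 - 9*p^2 + 7*sqrt(2)*p + 12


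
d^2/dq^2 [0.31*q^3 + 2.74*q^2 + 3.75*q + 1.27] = 1.86*q + 5.48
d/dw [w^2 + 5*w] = 2*w + 5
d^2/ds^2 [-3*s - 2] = 0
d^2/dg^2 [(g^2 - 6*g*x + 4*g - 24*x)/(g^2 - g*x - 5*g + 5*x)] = 2*((-2*g + x + 5)^2*(g^2 - 6*g*x + 4*g - 24*x) + (g^2 - g*x - 5*g + 5*x)^2 + (g^2 - g*x - 5*g + 5*x)*(-g^2 + 6*g*x - 4*g + 24*x + 2*(-2*g + x + 5)*(g - 3*x + 2)))/(g^2 - g*x - 5*g + 5*x)^3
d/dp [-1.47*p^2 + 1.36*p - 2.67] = 1.36 - 2.94*p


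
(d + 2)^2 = d^2 + 4*d + 4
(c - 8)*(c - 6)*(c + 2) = c^3 - 12*c^2 + 20*c + 96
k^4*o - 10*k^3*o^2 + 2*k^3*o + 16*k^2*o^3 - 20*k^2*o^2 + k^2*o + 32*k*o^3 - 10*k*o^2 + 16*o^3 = (k + 1)*(k - 8*o)*(k - 2*o)*(k*o + o)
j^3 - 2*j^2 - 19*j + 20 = (j - 5)*(j - 1)*(j + 4)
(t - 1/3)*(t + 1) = t^2 + 2*t/3 - 1/3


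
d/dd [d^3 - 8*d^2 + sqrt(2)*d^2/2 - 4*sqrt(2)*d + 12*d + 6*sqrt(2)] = 3*d^2 - 16*d + sqrt(2)*d - 4*sqrt(2) + 12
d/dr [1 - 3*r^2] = -6*r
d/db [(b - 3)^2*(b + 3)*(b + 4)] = 4*b^3 + 3*b^2 - 42*b - 9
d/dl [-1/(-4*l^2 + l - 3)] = (1 - 8*l)/(4*l^2 - l + 3)^2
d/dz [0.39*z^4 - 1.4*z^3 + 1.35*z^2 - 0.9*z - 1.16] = 1.56*z^3 - 4.2*z^2 + 2.7*z - 0.9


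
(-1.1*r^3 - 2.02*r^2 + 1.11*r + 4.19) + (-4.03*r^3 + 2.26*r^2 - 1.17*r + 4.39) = -5.13*r^3 + 0.24*r^2 - 0.0599999999999998*r + 8.58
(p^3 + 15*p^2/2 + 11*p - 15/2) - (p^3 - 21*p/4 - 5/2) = 15*p^2/2 + 65*p/4 - 5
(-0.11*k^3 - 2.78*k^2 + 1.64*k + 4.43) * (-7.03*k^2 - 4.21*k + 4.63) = 0.7733*k^5 + 20.0065*k^4 - 0.3347*k^3 - 50.9187*k^2 - 11.0571*k + 20.5109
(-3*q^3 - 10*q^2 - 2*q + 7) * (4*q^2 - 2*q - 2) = -12*q^5 - 34*q^4 + 18*q^3 + 52*q^2 - 10*q - 14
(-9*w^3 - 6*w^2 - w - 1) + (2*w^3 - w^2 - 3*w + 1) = -7*w^3 - 7*w^2 - 4*w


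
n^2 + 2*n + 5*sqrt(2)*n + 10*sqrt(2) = (n + 2)*(n + 5*sqrt(2))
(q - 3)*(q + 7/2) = q^2 + q/2 - 21/2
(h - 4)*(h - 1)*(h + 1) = h^3 - 4*h^2 - h + 4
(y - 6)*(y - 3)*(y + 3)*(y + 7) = y^4 + y^3 - 51*y^2 - 9*y + 378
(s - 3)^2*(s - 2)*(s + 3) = s^4 - 5*s^3 - 3*s^2 + 45*s - 54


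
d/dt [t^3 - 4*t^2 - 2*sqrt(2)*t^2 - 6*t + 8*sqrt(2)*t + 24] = 3*t^2 - 8*t - 4*sqrt(2)*t - 6 + 8*sqrt(2)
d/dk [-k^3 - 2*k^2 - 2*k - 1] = -3*k^2 - 4*k - 2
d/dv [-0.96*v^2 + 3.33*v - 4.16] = 3.33 - 1.92*v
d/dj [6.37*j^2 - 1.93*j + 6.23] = 12.74*j - 1.93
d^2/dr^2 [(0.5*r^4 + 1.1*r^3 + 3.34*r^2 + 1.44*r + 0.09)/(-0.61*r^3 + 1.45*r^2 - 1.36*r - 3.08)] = (-5.704428*r^6 + 13.812816*r^5 + 56.514756*r^4 + 24.882736*r^3 - 143.18079*r^2 - 99.117048*r - 52.442216)/(0.226981*r^9 - 1.618635*r^8 + 5.365743*r^7 - 6.827941*r^6 - 4.382592*r^5 + 26.712348*r^4 - 16.566992*r^3 - 24.175536*r^2 + 38.704512*r + 29.218112)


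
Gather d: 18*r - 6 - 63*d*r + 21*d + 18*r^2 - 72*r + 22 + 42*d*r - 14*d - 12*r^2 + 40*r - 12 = d*(7 - 21*r) + 6*r^2 - 14*r + 4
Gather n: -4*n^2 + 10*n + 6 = -4*n^2 + 10*n + 6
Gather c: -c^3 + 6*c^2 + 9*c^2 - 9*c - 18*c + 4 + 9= -c^3 + 15*c^2 - 27*c + 13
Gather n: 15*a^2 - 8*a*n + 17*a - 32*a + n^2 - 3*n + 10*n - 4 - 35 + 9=15*a^2 - 15*a + n^2 + n*(7 - 8*a) - 30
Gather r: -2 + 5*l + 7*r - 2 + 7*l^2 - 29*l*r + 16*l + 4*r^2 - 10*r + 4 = 7*l^2 + 21*l + 4*r^2 + r*(-29*l - 3)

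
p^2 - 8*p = p*(p - 8)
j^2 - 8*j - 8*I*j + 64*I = (j - 8)*(j - 8*I)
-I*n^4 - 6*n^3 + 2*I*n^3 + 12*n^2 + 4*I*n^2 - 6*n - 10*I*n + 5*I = (n - 1)*(n - 5*I)*(n - I)*(-I*n + I)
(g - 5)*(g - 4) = g^2 - 9*g + 20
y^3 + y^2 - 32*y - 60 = (y - 6)*(y + 2)*(y + 5)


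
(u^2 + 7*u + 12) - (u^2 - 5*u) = 12*u + 12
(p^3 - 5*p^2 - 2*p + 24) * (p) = p^4 - 5*p^3 - 2*p^2 + 24*p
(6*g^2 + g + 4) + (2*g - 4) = 6*g^2 + 3*g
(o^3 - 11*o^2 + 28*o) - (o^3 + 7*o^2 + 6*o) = -18*o^2 + 22*o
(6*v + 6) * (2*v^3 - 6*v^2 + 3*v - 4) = 12*v^4 - 24*v^3 - 18*v^2 - 6*v - 24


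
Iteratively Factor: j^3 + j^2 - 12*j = (j)*(j^2 + j - 12) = j*(j - 3)*(j + 4)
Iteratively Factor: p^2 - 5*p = (p - 5)*(p)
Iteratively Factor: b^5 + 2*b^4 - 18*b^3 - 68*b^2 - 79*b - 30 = (b + 1)*(b^4 + b^3 - 19*b^2 - 49*b - 30) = (b + 1)^2*(b^3 - 19*b - 30) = (b + 1)^2*(b + 2)*(b^2 - 2*b - 15) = (b + 1)^2*(b + 2)*(b + 3)*(b - 5)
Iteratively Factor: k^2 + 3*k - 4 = (k - 1)*(k + 4)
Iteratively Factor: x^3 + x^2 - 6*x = (x + 3)*(x^2 - 2*x) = x*(x + 3)*(x - 2)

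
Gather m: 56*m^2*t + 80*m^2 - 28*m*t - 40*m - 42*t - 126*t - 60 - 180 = m^2*(56*t + 80) + m*(-28*t - 40) - 168*t - 240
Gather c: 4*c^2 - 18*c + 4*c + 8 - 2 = 4*c^2 - 14*c + 6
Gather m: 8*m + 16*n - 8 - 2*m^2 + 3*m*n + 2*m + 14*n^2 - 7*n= -2*m^2 + m*(3*n + 10) + 14*n^2 + 9*n - 8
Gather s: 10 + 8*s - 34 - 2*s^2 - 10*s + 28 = -2*s^2 - 2*s + 4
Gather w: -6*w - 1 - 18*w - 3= -24*w - 4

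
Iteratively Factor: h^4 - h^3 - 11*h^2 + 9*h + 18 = (h - 2)*(h^3 + h^2 - 9*h - 9) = (h - 2)*(h + 3)*(h^2 - 2*h - 3) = (h - 2)*(h + 1)*(h + 3)*(h - 3)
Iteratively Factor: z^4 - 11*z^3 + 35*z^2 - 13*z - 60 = (z + 1)*(z^3 - 12*z^2 + 47*z - 60) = (z - 4)*(z + 1)*(z^2 - 8*z + 15) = (z - 5)*(z - 4)*(z + 1)*(z - 3)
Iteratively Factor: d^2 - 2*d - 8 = (d + 2)*(d - 4)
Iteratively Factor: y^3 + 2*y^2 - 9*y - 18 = (y + 2)*(y^2 - 9) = (y - 3)*(y + 2)*(y + 3)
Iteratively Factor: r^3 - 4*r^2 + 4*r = (r - 2)*(r^2 - 2*r) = r*(r - 2)*(r - 2)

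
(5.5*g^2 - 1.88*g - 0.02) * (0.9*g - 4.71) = 4.95*g^3 - 27.597*g^2 + 8.8368*g + 0.0942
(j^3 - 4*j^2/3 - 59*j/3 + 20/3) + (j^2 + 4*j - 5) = j^3 - j^2/3 - 47*j/3 + 5/3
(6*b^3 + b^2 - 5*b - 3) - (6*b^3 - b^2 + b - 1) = 2*b^2 - 6*b - 2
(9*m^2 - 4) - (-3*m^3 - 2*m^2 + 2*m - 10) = 3*m^3 + 11*m^2 - 2*m + 6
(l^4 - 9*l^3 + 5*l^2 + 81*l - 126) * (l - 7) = l^5 - 16*l^4 + 68*l^3 + 46*l^2 - 693*l + 882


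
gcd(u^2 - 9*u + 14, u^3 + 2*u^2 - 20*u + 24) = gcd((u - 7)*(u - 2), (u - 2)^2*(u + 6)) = u - 2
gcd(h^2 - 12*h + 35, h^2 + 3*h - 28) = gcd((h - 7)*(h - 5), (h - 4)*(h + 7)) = 1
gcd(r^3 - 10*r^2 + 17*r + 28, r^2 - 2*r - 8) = r - 4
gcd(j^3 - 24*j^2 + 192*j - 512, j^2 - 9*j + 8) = j - 8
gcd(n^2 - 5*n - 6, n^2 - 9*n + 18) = n - 6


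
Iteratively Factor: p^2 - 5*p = (p - 5)*(p)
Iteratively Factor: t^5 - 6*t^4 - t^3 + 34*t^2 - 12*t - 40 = (t + 2)*(t^4 - 8*t^3 + 15*t^2 + 4*t - 20) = (t + 1)*(t + 2)*(t^3 - 9*t^2 + 24*t - 20) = (t - 2)*(t + 1)*(t + 2)*(t^2 - 7*t + 10) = (t - 5)*(t - 2)*(t + 1)*(t + 2)*(t - 2)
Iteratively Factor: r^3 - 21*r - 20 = (r + 4)*(r^2 - 4*r - 5) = (r - 5)*(r + 4)*(r + 1)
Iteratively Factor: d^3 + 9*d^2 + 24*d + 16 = (d + 4)*(d^2 + 5*d + 4) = (d + 1)*(d + 4)*(d + 4)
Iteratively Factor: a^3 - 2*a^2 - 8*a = (a)*(a^2 - 2*a - 8) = a*(a + 2)*(a - 4)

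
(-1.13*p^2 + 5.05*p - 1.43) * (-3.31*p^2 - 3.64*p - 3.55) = 3.7403*p^4 - 12.6023*p^3 - 9.6372*p^2 - 12.7223*p + 5.0765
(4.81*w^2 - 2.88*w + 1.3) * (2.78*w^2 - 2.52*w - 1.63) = 13.3718*w^4 - 20.1276*w^3 + 3.0313*w^2 + 1.4184*w - 2.119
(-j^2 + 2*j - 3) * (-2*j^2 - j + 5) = 2*j^4 - 3*j^3 - j^2 + 13*j - 15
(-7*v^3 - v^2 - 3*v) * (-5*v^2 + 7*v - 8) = 35*v^5 - 44*v^4 + 64*v^3 - 13*v^2 + 24*v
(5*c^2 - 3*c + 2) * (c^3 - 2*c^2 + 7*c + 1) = 5*c^5 - 13*c^4 + 43*c^3 - 20*c^2 + 11*c + 2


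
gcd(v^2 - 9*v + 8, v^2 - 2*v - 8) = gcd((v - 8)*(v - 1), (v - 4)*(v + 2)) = 1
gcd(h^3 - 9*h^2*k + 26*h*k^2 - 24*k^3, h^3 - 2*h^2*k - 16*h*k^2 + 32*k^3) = h^2 - 6*h*k + 8*k^2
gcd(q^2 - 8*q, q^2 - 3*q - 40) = q - 8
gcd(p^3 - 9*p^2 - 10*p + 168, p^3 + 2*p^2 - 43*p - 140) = p^2 - 3*p - 28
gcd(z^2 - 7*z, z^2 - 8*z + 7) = z - 7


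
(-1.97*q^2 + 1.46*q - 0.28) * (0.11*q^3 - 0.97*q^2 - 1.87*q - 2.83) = -0.2167*q^5 + 2.0715*q^4 + 2.2369*q^3 + 3.1165*q^2 - 3.6082*q + 0.7924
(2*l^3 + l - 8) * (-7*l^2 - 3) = -14*l^5 - 13*l^3 + 56*l^2 - 3*l + 24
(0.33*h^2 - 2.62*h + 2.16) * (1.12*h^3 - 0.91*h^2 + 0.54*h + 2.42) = 0.3696*h^5 - 3.2347*h^4 + 4.9816*h^3 - 2.5818*h^2 - 5.174*h + 5.2272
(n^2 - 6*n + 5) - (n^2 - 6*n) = 5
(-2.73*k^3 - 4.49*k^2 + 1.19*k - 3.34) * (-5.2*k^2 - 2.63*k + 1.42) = 14.196*k^5 + 30.5279*k^4 + 1.7441*k^3 + 7.8625*k^2 + 10.474*k - 4.7428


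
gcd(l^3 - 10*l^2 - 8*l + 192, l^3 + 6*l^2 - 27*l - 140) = l + 4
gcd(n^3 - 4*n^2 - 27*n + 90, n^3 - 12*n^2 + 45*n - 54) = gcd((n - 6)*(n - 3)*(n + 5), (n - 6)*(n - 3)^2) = n^2 - 9*n + 18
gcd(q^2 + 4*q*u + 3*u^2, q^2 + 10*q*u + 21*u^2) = q + 3*u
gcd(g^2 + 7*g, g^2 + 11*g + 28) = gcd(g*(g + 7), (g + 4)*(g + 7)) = g + 7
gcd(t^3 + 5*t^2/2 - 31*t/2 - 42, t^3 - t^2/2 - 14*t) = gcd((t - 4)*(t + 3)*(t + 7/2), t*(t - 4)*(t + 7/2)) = t^2 - t/2 - 14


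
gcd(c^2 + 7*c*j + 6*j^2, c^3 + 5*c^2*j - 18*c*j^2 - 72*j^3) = c + 6*j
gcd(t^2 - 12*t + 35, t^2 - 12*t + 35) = t^2 - 12*t + 35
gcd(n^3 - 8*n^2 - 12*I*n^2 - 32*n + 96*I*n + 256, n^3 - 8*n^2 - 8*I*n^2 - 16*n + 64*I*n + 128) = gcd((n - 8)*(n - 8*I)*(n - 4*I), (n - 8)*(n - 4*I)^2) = n^2 + n*(-8 - 4*I) + 32*I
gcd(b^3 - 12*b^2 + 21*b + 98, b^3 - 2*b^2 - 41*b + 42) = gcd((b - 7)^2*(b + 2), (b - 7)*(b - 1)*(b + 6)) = b - 7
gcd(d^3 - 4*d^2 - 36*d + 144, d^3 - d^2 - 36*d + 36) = d^2 - 36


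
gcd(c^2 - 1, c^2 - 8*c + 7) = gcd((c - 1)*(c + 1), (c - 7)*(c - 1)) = c - 1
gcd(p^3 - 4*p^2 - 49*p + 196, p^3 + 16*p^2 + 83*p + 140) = p + 7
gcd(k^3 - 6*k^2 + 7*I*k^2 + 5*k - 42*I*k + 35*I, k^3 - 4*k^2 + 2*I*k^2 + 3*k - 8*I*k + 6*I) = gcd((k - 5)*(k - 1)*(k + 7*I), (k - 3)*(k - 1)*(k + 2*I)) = k - 1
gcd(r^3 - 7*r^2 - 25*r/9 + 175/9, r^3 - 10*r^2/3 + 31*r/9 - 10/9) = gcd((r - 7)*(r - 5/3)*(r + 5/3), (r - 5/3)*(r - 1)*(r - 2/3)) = r - 5/3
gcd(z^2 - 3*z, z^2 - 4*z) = z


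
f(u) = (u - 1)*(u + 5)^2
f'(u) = (u - 1)*(2*u + 10) + (u + 5)^2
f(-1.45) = -30.88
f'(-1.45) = -4.79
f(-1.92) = -27.70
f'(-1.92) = -8.50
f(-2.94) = -16.72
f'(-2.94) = -11.99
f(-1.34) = -31.35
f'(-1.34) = -3.73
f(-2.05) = -26.54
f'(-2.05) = -9.29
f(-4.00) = -5.00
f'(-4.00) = -9.00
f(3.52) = 182.93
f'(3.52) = 115.53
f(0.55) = -13.86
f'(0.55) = 25.81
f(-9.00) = -160.00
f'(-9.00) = 96.00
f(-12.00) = -637.00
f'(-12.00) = 231.00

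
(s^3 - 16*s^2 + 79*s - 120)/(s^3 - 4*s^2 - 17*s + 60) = (s - 8)/(s + 4)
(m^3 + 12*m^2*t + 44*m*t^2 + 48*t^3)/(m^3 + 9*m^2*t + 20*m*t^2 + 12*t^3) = (m + 4*t)/(m + t)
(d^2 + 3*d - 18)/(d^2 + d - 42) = (d^2 + 3*d - 18)/(d^2 + d - 42)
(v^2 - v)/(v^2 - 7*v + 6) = v/(v - 6)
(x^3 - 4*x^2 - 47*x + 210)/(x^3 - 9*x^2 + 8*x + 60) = (x + 7)/(x + 2)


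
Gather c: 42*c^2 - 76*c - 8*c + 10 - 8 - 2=42*c^2 - 84*c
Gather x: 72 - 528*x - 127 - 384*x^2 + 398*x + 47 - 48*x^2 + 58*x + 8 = -432*x^2 - 72*x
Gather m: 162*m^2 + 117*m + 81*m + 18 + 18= 162*m^2 + 198*m + 36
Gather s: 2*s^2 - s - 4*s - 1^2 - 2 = 2*s^2 - 5*s - 3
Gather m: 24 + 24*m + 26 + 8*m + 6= 32*m + 56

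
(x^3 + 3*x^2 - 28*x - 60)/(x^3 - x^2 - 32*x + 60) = (x + 2)/(x - 2)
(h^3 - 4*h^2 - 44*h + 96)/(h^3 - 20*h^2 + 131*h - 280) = (h^2 + 4*h - 12)/(h^2 - 12*h + 35)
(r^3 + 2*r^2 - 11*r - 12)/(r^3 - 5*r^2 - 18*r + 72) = (r + 1)/(r - 6)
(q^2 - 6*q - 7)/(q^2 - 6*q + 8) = (q^2 - 6*q - 7)/(q^2 - 6*q + 8)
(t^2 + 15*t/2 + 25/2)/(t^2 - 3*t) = (2*t^2 + 15*t + 25)/(2*t*(t - 3))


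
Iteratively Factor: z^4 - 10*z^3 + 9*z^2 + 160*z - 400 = (z + 4)*(z^3 - 14*z^2 + 65*z - 100) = (z - 5)*(z + 4)*(z^2 - 9*z + 20) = (z - 5)^2*(z + 4)*(z - 4)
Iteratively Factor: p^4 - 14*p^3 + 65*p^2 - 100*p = (p - 5)*(p^3 - 9*p^2 + 20*p) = (p - 5)*(p - 4)*(p^2 - 5*p) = (p - 5)^2*(p - 4)*(p)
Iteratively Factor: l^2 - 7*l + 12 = (l - 4)*(l - 3)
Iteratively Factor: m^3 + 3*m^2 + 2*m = (m)*(m^2 + 3*m + 2) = m*(m + 1)*(m + 2)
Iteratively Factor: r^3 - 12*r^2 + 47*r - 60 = (r - 3)*(r^2 - 9*r + 20) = (r - 5)*(r - 3)*(r - 4)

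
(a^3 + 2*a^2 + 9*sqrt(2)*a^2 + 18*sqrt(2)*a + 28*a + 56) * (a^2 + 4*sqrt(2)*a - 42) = a^5 + 2*a^4 + 13*sqrt(2)*a^4 + 26*sqrt(2)*a^3 + 58*a^3 - 266*sqrt(2)*a^2 + 116*a^2 - 1176*a - 532*sqrt(2)*a - 2352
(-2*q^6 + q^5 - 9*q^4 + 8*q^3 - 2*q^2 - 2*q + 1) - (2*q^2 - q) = -2*q^6 + q^5 - 9*q^4 + 8*q^3 - 4*q^2 - q + 1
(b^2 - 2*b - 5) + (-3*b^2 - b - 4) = -2*b^2 - 3*b - 9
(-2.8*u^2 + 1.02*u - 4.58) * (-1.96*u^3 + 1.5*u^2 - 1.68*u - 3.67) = 5.488*u^5 - 6.1992*u^4 + 15.2108*u^3 + 1.6924*u^2 + 3.951*u + 16.8086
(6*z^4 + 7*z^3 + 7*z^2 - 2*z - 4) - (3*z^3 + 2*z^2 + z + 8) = 6*z^4 + 4*z^3 + 5*z^2 - 3*z - 12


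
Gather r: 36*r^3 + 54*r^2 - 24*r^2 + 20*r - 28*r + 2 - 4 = 36*r^3 + 30*r^2 - 8*r - 2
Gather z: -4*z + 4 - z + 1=5 - 5*z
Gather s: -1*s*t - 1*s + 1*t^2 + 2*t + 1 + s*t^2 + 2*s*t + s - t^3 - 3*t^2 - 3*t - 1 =s*(t^2 + t) - t^3 - 2*t^2 - t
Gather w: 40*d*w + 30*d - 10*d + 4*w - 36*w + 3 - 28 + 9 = 20*d + w*(40*d - 32) - 16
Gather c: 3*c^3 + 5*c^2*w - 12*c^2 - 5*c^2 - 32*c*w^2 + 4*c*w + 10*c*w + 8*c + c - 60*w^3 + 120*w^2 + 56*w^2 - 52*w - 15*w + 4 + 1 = 3*c^3 + c^2*(5*w - 17) + c*(-32*w^2 + 14*w + 9) - 60*w^3 + 176*w^2 - 67*w + 5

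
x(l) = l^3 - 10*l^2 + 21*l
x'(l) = 3*l^2 - 20*l + 21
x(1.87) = 10.84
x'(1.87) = -5.91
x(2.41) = 6.53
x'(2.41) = -9.78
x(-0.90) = -27.73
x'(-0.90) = 41.43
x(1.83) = 11.07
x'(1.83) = -5.55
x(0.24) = 4.48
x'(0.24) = 16.37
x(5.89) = -18.89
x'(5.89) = 7.28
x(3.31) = -3.79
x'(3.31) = -12.33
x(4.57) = -17.44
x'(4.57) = -7.75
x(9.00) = 108.00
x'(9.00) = 84.00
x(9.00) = 108.00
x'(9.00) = 84.00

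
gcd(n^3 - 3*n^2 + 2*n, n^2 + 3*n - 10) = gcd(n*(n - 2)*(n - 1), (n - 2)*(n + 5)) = n - 2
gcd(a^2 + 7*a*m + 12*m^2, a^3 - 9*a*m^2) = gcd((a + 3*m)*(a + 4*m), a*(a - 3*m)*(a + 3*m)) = a + 3*m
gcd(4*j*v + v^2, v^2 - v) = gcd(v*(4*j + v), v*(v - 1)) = v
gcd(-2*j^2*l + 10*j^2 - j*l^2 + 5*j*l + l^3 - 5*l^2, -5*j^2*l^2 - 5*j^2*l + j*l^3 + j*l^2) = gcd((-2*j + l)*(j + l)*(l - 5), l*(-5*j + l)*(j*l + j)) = 1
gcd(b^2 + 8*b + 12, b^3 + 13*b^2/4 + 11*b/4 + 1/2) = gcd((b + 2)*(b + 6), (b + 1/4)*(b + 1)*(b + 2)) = b + 2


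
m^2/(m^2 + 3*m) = m/(m + 3)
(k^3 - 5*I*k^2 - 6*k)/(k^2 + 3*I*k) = (k^2 - 5*I*k - 6)/(k + 3*I)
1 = 1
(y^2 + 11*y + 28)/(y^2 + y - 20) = (y^2 + 11*y + 28)/(y^2 + y - 20)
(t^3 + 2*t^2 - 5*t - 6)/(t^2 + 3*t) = t - 1 - 2/t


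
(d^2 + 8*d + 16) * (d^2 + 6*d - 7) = d^4 + 14*d^3 + 57*d^2 + 40*d - 112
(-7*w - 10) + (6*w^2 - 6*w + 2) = 6*w^2 - 13*w - 8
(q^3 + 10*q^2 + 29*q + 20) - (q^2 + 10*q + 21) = q^3 + 9*q^2 + 19*q - 1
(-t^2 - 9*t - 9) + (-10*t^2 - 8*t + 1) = -11*t^2 - 17*t - 8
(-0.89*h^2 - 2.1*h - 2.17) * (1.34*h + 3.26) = -1.1926*h^3 - 5.7154*h^2 - 9.7538*h - 7.0742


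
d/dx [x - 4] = 1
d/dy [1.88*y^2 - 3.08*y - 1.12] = 3.76*y - 3.08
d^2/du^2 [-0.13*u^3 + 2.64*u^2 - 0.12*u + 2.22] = 5.28 - 0.78*u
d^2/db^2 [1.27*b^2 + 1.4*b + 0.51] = 2.54000000000000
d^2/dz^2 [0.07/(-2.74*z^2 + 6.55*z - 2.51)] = (1.051064*z^2 - 2.51258*z - 0.07*(5.48*z - 6.55)*(10.96*z - 13.1) + 0.962836)/(2.74*z^2 - 6.55*z + 2.51)^3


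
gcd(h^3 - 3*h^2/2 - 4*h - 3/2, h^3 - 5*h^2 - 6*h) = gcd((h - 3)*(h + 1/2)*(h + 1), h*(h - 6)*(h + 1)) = h + 1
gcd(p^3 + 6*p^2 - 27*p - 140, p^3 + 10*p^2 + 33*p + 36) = p + 4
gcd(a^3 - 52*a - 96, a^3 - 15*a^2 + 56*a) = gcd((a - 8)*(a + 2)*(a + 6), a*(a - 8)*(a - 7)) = a - 8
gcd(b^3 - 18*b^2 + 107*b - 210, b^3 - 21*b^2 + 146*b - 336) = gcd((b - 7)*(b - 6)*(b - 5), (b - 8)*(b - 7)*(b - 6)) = b^2 - 13*b + 42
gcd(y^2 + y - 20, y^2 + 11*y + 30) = y + 5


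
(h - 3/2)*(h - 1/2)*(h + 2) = h^3 - 13*h/4 + 3/2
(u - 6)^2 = u^2 - 12*u + 36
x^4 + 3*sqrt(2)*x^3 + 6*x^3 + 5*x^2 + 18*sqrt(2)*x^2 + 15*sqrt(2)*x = x*(x + 1)*(x + 5)*(x + 3*sqrt(2))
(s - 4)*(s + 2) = s^2 - 2*s - 8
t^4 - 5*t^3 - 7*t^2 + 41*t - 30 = (t - 5)*(t - 2)*(t - 1)*(t + 3)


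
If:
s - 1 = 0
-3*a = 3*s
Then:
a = -1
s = 1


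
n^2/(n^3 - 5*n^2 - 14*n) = n/(n^2 - 5*n - 14)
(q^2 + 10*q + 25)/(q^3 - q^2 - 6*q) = (q^2 + 10*q + 25)/(q*(q^2 - q - 6))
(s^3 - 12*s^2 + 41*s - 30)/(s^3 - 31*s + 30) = (s - 6)/(s + 6)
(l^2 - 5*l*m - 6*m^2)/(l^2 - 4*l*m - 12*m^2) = (l + m)/(l + 2*m)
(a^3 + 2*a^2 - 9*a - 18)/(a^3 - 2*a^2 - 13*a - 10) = (a^2 - 9)/(a^2 - 4*a - 5)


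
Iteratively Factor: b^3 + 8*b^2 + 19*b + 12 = (b + 4)*(b^2 + 4*b + 3) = (b + 1)*(b + 4)*(b + 3)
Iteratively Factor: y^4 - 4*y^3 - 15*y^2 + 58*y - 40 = (y + 4)*(y^3 - 8*y^2 + 17*y - 10) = (y - 1)*(y + 4)*(y^2 - 7*y + 10) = (y - 5)*(y - 1)*(y + 4)*(y - 2)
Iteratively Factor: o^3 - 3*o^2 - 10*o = (o - 5)*(o^2 + 2*o) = (o - 5)*(o + 2)*(o)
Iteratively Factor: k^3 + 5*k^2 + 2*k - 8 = (k + 2)*(k^2 + 3*k - 4) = (k - 1)*(k + 2)*(k + 4)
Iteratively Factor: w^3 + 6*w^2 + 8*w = (w)*(w^2 + 6*w + 8) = w*(w + 2)*(w + 4)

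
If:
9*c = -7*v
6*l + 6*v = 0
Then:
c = -7*v/9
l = -v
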